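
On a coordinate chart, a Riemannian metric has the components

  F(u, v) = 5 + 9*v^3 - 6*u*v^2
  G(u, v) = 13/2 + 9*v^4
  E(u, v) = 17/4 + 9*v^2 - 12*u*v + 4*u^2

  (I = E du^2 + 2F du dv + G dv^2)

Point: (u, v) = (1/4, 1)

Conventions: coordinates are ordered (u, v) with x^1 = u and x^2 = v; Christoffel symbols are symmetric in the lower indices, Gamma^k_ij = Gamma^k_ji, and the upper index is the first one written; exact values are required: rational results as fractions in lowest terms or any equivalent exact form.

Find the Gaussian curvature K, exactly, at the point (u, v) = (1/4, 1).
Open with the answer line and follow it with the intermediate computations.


Answer: K = -225/338

E = 21/2, F = 25/2, G = 31/2, EG - F^2 = 13/2 at the point
E_u = -10, E_v = 15, F_u = -6, F_v = 24, G_u = 0, G_v = 36
E_vv = 18, F_uv = -12, G_uu = 0
Apply the Brioschi formula K = (det M1 - det M2)/(EG - F^2)^2 over the derivative matrices of E, F, G.
M1 = [[-E_vv/2 + F_uv - G_uu/2, E_u/2, F_u - E_v/2], [F_v - G_u/2, E, F], [G_v/2, F, G]] = [[-21, -5, -27/2], [24, 21/2, 25/2], [18, 25/2, 31/2]]; det M1 = -900
M2 = [[0, E_v/2, G_u/2], [E_v/2, E, F], [G_u/2, F, G]] = [[0, 15/2, 0], [15/2, 21/2, 25/2], [0, 25/2, 31/2]]; det M2 = -6975/8
det M1 - det M2 = -225/8; K = -225/8 / (13/2)^2 = -225/338


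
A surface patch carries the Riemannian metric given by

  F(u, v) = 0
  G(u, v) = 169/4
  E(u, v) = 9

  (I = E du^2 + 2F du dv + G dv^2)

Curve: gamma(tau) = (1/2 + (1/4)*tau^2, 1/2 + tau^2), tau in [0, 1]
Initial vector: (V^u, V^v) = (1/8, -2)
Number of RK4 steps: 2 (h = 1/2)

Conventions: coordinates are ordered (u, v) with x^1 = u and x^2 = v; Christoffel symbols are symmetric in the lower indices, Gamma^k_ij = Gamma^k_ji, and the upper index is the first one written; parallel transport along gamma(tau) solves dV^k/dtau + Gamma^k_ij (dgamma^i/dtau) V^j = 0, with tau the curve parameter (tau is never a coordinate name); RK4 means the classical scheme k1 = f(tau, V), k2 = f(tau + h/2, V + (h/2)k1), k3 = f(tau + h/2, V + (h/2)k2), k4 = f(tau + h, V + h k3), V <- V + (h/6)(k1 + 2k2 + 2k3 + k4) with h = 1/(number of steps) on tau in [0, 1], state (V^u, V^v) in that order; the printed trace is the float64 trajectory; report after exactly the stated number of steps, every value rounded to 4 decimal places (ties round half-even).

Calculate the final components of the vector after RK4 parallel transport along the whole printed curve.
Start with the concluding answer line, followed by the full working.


Answer: V^u = 0.1250, V^v = -2.0000

gamma'(tau) = ((1/2)*tau, 2*tau); f(tau, V)^k = -Gamma^k_ij(gamma(tau)) gamma'^i(tau) V^j; h = 1/2; intermediate values shown to 6 dp
curve data and Christoffel symbols at the stage parameters:
  tau = 0.000000: gamma = (0.500000, 0.500000), gamma' = (0.000000, 0.000000); Gamma_uuu = 0.000000, Gamma_uuv = 0.000000, Gamma_uvv = 0.000000, Gamma_vuu = 0.000000, Gamma_vuv = 0.000000, Gamma_vvv = 0.000000
  tau = 0.250000: gamma = (0.515625, 0.562500), gamma' = (0.125000, 0.500000); Gamma_uuu = 0.000000, Gamma_uuv = 0.000000, Gamma_uvv = 0.000000, Gamma_vuu = 0.000000, Gamma_vuv = 0.000000, Gamma_vvv = 0.000000
  tau = 0.500000: gamma = (0.562500, 0.750000), gamma' = (0.250000, 1.000000); Gamma_uuu = 0.000000, Gamma_uuv = 0.000000, Gamma_uvv = 0.000000, Gamma_vuu = 0.000000, Gamma_vuv = 0.000000, Gamma_vvv = 0.000000
  tau = 0.750000: gamma = (0.640625, 1.062500), gamma' = (0.375000, 1.500000); Gamma_uuu = 0.000000, Gamma_uuv = 0.000000, Gamma_uvv = 0.000000, Gamma_vuu = 0.000000, Gamma_vuv = 0.000000, Gamma_vvv = 0.000000
  tau = 1.000000: gamma = (0.750000, 1.500000), gamma' = (0.500000, 2.000000); Gamma_uuu = 0.000000, Gamma_uuv = 0.000000, Gamma_uvv = 0.000000, Gamma_vuu = 0.000000, Gamma_vuv = 0.000000, Gamma_vvv = 0.000000
step 0: V^u = 0.1250, V^v = -2.0000
step 1: k1 = (0.000000, 0.000000), k2 = (0.000000, 0.000000), k3 = (0.000000, 0.000000), k4 = (0.000000, 0.000000); V <- V + (h/6)(k1 + 2k2 + 2k3 + k4): V^u = 0.1250, V^v = -2.0000
step 2: k1 = (0.000000, 0.000000), k2 = (0.000000, 0.000000), k3 = (0.000000, 0.000000), k4 = (0.000000, 0.000000); V <- V + (h/6)(k1 + 2k2 + 2k3 + k4): V^u = 0.1250, V^v = -2.0000


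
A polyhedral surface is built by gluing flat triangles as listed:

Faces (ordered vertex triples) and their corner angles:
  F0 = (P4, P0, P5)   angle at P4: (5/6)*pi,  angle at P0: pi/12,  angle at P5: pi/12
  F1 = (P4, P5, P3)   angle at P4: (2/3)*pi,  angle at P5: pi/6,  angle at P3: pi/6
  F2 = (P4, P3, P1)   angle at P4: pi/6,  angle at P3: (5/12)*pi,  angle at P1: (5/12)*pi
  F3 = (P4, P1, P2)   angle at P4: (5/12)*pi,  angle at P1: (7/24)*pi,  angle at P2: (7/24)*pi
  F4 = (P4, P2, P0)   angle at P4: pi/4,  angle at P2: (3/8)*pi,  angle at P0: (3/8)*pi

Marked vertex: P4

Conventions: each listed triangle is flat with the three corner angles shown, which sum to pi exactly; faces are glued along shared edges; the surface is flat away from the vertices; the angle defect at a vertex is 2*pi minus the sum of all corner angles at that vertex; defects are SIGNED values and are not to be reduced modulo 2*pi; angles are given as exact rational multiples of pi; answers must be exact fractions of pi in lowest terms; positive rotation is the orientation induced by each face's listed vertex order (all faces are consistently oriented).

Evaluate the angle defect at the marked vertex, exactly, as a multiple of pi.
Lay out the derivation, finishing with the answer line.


Sum of corner angles at P4: (7/3)*pi
defect = 2*pi - (7/3)*pi

Answer: defect(P4) = -pi/3


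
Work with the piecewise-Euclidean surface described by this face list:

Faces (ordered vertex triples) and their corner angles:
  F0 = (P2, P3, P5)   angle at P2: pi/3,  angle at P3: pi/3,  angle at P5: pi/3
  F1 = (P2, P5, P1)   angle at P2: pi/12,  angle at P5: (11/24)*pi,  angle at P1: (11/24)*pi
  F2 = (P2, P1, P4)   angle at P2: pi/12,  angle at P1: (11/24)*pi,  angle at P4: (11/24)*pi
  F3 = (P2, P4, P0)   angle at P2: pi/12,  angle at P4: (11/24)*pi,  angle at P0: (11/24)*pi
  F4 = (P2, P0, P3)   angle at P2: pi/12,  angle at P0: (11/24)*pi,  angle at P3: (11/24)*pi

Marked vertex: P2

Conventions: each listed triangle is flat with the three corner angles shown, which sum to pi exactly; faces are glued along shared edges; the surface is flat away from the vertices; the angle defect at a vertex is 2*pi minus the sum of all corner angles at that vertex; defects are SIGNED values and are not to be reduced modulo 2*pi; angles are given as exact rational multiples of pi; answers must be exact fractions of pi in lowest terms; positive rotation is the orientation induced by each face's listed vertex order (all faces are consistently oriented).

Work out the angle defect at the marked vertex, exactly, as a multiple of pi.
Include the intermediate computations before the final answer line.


Sum of corner angles at P2: (2/3)*pi
defect = 2*pi - (2/3)*pi

Answer: defect(P2) = (4/3)*pi


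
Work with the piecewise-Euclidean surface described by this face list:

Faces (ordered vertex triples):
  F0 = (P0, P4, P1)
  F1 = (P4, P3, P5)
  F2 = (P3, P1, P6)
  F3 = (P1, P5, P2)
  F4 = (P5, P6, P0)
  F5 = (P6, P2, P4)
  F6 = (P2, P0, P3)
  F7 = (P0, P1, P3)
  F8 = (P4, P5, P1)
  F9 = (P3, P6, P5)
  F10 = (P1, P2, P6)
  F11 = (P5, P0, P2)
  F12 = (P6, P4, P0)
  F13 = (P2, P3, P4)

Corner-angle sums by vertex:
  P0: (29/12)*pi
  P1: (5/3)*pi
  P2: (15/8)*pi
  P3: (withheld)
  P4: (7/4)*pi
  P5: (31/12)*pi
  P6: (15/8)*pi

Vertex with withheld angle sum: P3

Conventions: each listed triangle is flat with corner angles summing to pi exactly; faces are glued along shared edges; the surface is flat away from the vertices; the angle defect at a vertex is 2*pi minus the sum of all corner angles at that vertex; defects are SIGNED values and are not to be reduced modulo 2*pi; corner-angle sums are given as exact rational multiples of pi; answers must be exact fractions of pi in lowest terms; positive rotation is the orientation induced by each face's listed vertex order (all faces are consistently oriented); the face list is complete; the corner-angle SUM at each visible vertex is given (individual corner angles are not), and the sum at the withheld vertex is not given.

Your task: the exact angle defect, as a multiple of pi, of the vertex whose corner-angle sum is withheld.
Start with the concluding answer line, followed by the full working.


Answer: defect(P3) = pi/6

V = 7, E = 21, F = 14; chi = V - E + F = 0
Gauss-Bonnet: total defect = 2*pi*chi = 0; visible defects sum to -pi/6


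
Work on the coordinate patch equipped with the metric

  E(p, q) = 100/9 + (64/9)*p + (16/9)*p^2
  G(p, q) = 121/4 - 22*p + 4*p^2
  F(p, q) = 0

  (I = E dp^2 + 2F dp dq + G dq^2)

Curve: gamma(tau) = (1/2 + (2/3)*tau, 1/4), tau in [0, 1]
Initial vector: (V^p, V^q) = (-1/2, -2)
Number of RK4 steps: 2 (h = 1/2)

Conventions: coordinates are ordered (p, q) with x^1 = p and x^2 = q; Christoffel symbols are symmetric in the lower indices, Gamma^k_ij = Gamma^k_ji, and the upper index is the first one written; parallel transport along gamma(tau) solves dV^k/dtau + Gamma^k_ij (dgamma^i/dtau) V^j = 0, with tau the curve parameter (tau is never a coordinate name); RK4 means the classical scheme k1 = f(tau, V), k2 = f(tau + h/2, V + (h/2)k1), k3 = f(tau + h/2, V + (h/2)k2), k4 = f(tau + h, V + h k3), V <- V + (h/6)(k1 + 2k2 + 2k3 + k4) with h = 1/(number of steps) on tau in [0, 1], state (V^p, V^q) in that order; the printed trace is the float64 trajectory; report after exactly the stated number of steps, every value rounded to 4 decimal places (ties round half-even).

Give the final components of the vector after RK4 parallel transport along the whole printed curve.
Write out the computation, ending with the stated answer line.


gamma'(tau) = (2/3, 0); f(tau, V)^k = -Gamma^k_ij(gamma(tau)) gamma'^i(tau) V^j; h = 1/2; intermediate values shown to 6 dp
curve data and Christoffel symbols at the stage parameters:
  tau = 0.000000: gamma = (0.500000, 0.250000), gamma' = (0.666667, 0.000000); Gamma_ppp = 0.294118, Gamma_ppq = 0.000000, Gamma_pqq = 0.595588, Gamma_qpp = 0.000000, Gamma_qpq = -0.444444, Gamma_qqq = 0.000000
  tau = 0.250000: gamma = (0.666667, 0.250000), gamma' = (0.666667, 0.000000); Gamma_ppp = 0.284866, Gamma_ppq = 0.000000, Gamma_pqq = 0.500742, Gamma_qpp = 0.000000, Gamma_qpq = -0.480000, Gamma_qqq = 0.000000
  tau = 0.500000: gamma = (0.833333, 0.250000), gamma' = (0.666667, 0.000000); Gamma_ppp = 0.275676, Gamma_ppq = 0.000000, Gamma_pqq = 0.419595, Gamma_qpp = 0.000000, Gamma_qpq = -0.521739, Gamma_qqq = 0.000000
  tau = 0.750000: gamma = (1.000000, 0.250000), gamma' = (0.666667, 0.000000); Gamma_ppp = 0.266667, Gamma_ppq = 0.000000, Gamma_pqq = 0.350000, Gamma_qpp = 0.000000, Gamma_qpq = -0.571429, Gamma_qqq = 0.000000
  tau = 1.000000: gamma = (1.166667, 0.250000), gamma' = (0.666667, 0.000000); Gamma_ppp = 0.257919, Gamma_ppq = 0.000000, Gamma_pqq = 0.290158, Gamma_qpp = 0.000000, Gamma_qpq = -0.631579, Gamma_qqq = 0.000000
step 0: V^p = -0.5000, V^q = -2.0000
step 1: k1 = (0.098039, -0.592593), k2 = (0.090301, -0.687407), k3 = (0.090668, -0.694993), k4 = (0.083560, -0.816520); V <- V + (h/6)(k1 + 2k2 + 2k3 + k4): V^p = -0.4547, V^q = -2.3478
step 2: k1 = (0.083567, -0.816635), k2 = (0.077122, -0.972185), k3 = (0.077409, -0.986999), k4 = (0.071530, -1.196348); V <- V + (h/6)(k1 + 2k2 + 2k3 + k4): V^p = -0.4160, V^q = -2.8421

Answer: V^p = -0.4160, V^q = -2.8421


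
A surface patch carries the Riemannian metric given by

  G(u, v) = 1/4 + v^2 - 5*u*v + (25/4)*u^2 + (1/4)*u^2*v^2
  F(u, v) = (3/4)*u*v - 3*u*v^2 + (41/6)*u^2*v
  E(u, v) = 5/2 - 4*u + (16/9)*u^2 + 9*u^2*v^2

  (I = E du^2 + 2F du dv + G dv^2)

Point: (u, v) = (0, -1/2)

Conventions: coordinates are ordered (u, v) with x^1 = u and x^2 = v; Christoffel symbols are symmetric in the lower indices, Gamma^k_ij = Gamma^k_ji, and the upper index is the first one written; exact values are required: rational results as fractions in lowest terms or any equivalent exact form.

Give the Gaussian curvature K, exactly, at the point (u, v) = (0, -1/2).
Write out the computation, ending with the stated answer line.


E = 5/2, F = 0, G = 1/2, EG - F^2 = 5/4 at the point
E_u = -4, E_v = 0, F_u = -9/8, F_v = 0, G_u = 5/2, G_v = -1
E_vv = 0, F_uv = 15/4, G_uu = 101/8
The intrinsic route: Brioschi's K = (det M1 - det M2)/(EG - F^2)^2.
M1 = [[-E_vv/2 + F_uv - G_uu/2, E_u/2, F_u - E_v/2], [F_v - G_u/2, E, F], [G_v/2, F, G]] = [[-41/16, -2, -9/8], [-5/4, 5/2, 0], [-1/2, 0, 1/2]]; det M1 = -375/64
M2 = [[0, E_v/2, G_u/2], [E_v/2, E, F], [G_u/2, F, G]] = [[0, 0, 5/4], [0, 5/2, 0], [5/4, 0, 1/2]]; det M2 = -125/32
det M1 - det M2 = -125/64; K = -125/64 / (5/4)^2 = -5/4

Answer: K = -5/4


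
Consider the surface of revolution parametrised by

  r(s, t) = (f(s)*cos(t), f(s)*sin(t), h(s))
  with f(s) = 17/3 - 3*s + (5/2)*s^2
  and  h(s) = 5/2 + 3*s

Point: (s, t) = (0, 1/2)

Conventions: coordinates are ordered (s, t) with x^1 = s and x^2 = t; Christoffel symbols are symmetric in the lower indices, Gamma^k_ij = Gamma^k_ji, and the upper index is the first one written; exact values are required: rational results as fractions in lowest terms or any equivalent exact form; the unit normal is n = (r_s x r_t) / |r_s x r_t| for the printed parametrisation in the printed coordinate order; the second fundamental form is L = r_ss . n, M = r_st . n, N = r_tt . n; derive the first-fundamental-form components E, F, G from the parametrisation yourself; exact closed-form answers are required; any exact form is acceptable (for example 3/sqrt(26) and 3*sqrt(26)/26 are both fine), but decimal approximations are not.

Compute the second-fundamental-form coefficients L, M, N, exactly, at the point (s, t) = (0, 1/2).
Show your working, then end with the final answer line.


f = 17/3, f' = -3, f'' = 5, h' = 3, h'' = 0
E = 18, F = 0, G = 289/9; answer radicand W^2 = 18
unnormalised second-form numerators: l = -15, m = 0, n = 17; L = l/sqrt(18), and similarly M = m/sqrt(W^2), N = n/sqrt(W^2)

Answer: L = -5*sqrt(2)/2, M = 0, N = 17*sqrt(2)/6


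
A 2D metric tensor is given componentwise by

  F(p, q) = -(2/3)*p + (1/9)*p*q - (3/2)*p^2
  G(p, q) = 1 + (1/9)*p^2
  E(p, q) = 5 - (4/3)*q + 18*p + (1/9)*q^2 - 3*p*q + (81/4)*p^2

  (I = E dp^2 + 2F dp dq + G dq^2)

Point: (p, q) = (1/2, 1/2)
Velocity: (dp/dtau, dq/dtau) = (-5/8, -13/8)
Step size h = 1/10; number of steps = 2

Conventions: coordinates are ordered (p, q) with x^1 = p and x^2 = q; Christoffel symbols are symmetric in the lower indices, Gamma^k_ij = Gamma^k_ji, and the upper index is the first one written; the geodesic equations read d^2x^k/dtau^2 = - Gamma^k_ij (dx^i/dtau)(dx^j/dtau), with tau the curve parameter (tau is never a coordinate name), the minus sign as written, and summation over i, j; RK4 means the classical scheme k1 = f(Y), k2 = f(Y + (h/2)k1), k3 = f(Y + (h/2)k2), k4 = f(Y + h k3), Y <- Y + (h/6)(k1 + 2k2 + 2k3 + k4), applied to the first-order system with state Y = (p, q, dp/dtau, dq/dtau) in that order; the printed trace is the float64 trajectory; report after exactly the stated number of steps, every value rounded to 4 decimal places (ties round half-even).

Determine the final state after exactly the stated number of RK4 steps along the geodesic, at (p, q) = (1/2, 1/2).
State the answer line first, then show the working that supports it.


Answer: p = 0.3694, q = 0.1752, dp/dtau = -0.6841, dq/dtau = -1.6228

f(Y) = (dp/dtau, dq/dtau, -Gamma^p_ij Y'^i Y'^j, -Gamma^q_ij Y'^i Y'^j) with the Gammas evaluated at the stage position; h = 0.100000; intermediate values shown to 6 dp
step 0: p = 0.5000, q = 0.5000, dp/dtau = -0.6250, dq/dtau = -1.6250
step 1:
  k1: at (p, q) = (0.500000, 0.500000), (dp/dtau, dq/dtau) = (-0.625000, -1.625000); Gamma_ppp = 1.038054, Gamma_ppq = -0.076893, Gamma_pqq = 0.000000, Gamma_qpp = -0.042370, Gamma_qpq = 0.003138, Gamma_qqq = 0.000000; k1 = (-0.625000, -1.625000, -0.249301, 0.010176)
  k2: at (p, q) = (0.468750, 0.418750), (dp/dtau, dq/dtau) = (-0.637465, -1.624491); Gamma_ppp = 1.064372, Gamma_ppq = -0.078842, Gamma_pqq = 0.000000, Gamma_qpp = -0.041893, Gamma_qpq = 0.003103, Gamma_qqq = 0.000000; k2 = (-0.637465, -1.624491, -0.269229, 0.010597)
  k3: at (p, q) = (0.468127, 0.418775), (dp/dtau, dq/dtau) = (-0.638461, -1.624470); Gamma_ppp = 1.065039, Gamma_ppq = -0.078892, Gamma_pqq = 0.000000, Gamma_qpp = -0.041894, Gamma_qpq = 0.003103, Gamma_qqq = 0.000000; k3 = (-0.638461, -1.624470, -0.270498, 0.010640)
  k4: at (p, q) = (0.436154, 0.337553), (dp/dtau, dq/dtau) = (-0.652050, -1.623936); Gamma_ppp = 1.093456, Gamma_ppq = -0.080997, Gamma_pqq = 0.000000, Gamma_qpp = -0.041289, Gamma_qpq = 0.003058, Gamma_qqq = 0.000000; k4 = (-0.652050, -1.623936, -0.293371, 0.011078)
  Y <- Y + (h/6)(k1 + 2k2 + 2k3 + k4): p = 0.4362, q = 0.3376, dp/dtau = -0.6520, dq/dtau = -1.6239
step 2:
  k1: at (p, q) = (0.436185, 0.337552), (dp/dtau, dq/dtau) = (-0.652035, -1.623938); Gamma_ppp = 1.093421, Gamma_ppq = -0.080994, Gamma_pqq = 0.000000, Gamma_qpp = -0.041290, Gamma_qpq = 0.003058, Gamma_qqq = 0.000000; k1 = (-0.652035, -1.623938, -0.293344, 0.011077)
  k2: at (p, q) = (0.403583, 0.256355), (dp/dtau, dq/dtau) = (-0.666703, -1.623384); Gamma_ppp = 1.123996, Gamma_ppq = -0.083259, Gamma_pqq = 0.000000, Gamma_qpp = -0.040531, Gamma_qpq = 0.003002, Gamma_qqq = 0.000000; k2 = (-0.666703, -1.623384, -0.319383, 0.011517)
  k3: at (p, q) = (0.402850, 0.256383), (dp/dtau, dq/dtau) = (-0.668005, -1.623362); Gamma_ppp = 1.124863, Gamma_ppq = -0.083323, Gamma_pqq = 0.000000, Gamma_qpp = -0.040525, Gamma_qpq = 0.003002, Gamma_qqq = 0.000000; k3 = (-0.668005, -1.623362, -0.321234, 0.011573)
  k4: at (p, q) = (0.369384, 0.175216), (dp/dtau, dq/dtau) = (-0.684159, -1.622781); Gamma_ppp = 1.158148, Gamma_ppq = -0.085789, Gamma_pqq = 0.000000, Gamma_qpp = -0.039569, Gamma_qpq = 0.002931, Gamma_qqq = 0.000000; k4 = (-0.684159, -1.622781, -0.351606, 0.012013)
  Y <- Y + (h/6)(k1 + 2k2 + 2k3 + k4): p = 0.3694, q = 0.1752, dp/dtau = -0.6841, dq/dtau = -1.6228


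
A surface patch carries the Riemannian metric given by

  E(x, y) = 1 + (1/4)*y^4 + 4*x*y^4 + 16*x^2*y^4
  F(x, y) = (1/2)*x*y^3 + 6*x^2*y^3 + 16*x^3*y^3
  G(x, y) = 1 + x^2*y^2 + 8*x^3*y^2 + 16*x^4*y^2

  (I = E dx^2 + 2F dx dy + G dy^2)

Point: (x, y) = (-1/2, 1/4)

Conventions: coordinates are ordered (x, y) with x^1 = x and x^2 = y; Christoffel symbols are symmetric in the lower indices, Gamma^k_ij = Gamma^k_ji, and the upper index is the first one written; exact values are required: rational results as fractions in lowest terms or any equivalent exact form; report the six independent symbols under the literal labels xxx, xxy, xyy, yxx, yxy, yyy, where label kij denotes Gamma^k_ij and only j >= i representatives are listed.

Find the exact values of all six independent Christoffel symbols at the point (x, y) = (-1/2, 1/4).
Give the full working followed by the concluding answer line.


E = 1033/1024, F = -3/256, G = 65/64 at the point
E_x = -3/64, E_y = 9/64, F_x = 13/128, F_y = -9/64, G_x = -3/16, G_y = 1/8
EG - F^2 = 1049/1024;  g^inv = (1024/1049) * [[65/64, 3/256], [3/256, 1033/1024]]
first-kind symbols [ij,l] = (1/2)(d_i g_jl + d_j g_il - d_l g_ij): [xx,x] = E_x/2 = -3/128, [xx,y] = F_x - E_y/2 = 1/32, [xy,x] = E_y/2 = 9/128, [xy,y] = G_x/2 = -3/32, [yy,x] = F_y - G_x/2 = -3/64, [yy,y] = G_y/2 = 1/16
Gamma^x_ij = (G*[ij,x] - F*[ij,y])/(EG - F^2), Gamma^y_ij = (E*[ij,y] - F*[ij,x])/(EG - F^2)

Answer: Gamma_xxx = -24/1049, Gamma_xxy = 72/1049, Gamma_xyy = -48/1049, Gamma_yxx = 32/1049, Gamma_yxy = -96/1049, Gamma_yyy = 64/1049


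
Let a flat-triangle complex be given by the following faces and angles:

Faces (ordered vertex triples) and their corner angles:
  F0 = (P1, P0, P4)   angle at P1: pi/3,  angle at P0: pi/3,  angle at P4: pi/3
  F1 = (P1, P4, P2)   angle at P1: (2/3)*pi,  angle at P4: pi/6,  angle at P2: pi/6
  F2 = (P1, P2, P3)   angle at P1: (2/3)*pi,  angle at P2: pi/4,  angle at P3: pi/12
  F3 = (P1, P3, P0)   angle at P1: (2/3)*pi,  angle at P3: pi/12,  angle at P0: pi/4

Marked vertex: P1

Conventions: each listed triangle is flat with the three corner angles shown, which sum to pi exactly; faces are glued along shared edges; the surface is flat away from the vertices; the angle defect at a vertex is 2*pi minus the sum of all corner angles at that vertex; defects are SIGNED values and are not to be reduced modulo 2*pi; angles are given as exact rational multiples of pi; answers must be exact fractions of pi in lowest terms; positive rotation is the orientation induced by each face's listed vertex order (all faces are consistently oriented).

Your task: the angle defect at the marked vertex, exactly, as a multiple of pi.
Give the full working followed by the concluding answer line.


Sum of corner angles at P1: (7/3)*pi
defect = 2*pi - (7/3)*pi

Answer: defect(P1) = -pi/3


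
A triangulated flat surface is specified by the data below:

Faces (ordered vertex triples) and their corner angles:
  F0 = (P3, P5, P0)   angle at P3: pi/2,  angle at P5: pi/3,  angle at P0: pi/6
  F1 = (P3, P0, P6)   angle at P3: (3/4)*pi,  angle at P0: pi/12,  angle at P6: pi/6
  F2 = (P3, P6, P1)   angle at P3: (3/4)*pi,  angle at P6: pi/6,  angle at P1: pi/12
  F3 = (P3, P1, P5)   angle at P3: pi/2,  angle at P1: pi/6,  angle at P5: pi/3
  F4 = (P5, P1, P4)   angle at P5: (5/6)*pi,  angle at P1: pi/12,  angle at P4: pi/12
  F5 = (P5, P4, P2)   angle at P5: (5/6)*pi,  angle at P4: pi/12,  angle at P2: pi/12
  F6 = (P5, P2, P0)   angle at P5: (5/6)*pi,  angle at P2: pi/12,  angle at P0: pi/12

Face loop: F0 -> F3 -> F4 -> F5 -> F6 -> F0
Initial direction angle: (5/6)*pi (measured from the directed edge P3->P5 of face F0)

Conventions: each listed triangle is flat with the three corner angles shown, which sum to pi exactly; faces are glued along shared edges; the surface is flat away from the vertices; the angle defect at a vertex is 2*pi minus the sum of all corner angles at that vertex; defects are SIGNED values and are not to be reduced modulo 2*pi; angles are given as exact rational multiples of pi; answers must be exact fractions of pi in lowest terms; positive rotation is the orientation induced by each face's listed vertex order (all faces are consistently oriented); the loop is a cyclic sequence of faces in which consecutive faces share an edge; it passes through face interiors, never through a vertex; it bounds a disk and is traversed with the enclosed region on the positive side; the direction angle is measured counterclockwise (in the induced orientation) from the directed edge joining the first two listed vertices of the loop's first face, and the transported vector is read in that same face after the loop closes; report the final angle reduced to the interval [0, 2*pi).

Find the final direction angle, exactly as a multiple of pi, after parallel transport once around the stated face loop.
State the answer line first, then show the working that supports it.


Answer: final direction angle = (5/3)*pi

enclosed vertex P5: corner angles sum to (19/6)*pi, defect = 2*pi - (19/6)*pi = (-7/6)*pi
final direction = starting direction + enclosed defect total, reduced mod 2*pi (induced orientation)
final angle = (5/6)*pi - (7/6)*pi = (5/3)*pi (mod 2*pi)


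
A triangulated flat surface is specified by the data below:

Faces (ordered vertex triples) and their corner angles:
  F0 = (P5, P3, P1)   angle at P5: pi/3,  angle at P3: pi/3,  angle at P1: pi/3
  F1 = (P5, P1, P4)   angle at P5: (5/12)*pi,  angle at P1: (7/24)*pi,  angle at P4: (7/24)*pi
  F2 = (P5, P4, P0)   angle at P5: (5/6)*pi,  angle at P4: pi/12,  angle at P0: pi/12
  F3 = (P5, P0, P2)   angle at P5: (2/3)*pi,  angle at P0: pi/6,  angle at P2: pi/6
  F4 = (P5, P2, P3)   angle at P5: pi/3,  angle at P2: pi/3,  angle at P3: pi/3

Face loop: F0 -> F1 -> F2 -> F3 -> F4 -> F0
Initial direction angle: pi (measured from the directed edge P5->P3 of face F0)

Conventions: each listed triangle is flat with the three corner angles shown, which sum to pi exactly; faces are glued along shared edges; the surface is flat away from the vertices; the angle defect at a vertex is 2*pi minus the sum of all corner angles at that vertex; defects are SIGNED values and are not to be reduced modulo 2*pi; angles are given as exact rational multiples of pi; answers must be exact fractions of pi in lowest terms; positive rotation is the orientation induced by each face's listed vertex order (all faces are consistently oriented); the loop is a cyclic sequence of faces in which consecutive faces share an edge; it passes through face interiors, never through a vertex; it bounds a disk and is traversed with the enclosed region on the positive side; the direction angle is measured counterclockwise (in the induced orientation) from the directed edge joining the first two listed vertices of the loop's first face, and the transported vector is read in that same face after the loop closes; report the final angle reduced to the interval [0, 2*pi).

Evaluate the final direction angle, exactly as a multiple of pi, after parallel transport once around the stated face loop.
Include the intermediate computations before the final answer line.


enclosed vertex P5: corner angles sum to (31/12)*pi, defect = 2*pi - (31/12)*pi = (-7/12)*pi
final direction = starting direction + enclosed defect total, reduced mod 2*pi (induced orientation)
final angle = pi - (7/12)*pi = (5/12)*pi (mod 2*pi)

Answer: final direction angle = (5/12)*pi


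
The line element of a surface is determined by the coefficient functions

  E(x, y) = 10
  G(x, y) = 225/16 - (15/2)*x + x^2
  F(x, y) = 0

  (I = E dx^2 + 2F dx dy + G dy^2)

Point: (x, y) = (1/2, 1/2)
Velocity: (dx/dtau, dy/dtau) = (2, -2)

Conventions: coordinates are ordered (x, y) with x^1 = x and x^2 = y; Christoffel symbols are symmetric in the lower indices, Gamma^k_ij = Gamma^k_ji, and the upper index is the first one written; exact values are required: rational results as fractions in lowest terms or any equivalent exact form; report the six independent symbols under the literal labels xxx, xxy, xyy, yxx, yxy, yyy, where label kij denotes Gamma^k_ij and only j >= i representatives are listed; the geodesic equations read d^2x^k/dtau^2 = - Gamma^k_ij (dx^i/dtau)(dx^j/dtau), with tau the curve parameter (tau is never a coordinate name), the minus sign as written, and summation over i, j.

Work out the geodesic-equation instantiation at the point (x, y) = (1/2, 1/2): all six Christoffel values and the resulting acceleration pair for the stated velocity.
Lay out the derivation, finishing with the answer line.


E = 10, F = 0, G = 169/16 at the point
E_x = 0, E_y = 0, F_x = 0, F_y = 0, G_x = -13/2, G_y = 0
EG - F^2 = 845/8;  g^inv = (8/845) * [[169/16, 0], [0, 10]]
first-kind symbols [ij,l] = (1/2)(d_i g_jl + d_j g_il - d_l g_ij): [xx,x] = E_x/2 = 0, [xx,y] = F_x - E_y/2 = 0, [xy,x] = E_y/2 = 0, [xy,y] = G_x/2 = -13/4, [yy,x] = F_y - G_x/2 = 13/4, [yy,y] = G_y/2 = 0
Gamma^x_ij = (G*[ij,x] - F*[ij,y])/(EG - F^2), Gamma^y_ij = (E*[ij,y] - F*[ij,x])/(EG - F^2)
Gamma_xxx = 0, Gamma_xxy = 0, Gamma_xyy = 13/40, Gamma_yxx = 0, Gamma_yxy = -4/13, Gamma_yyy = 0
d^2x/dtau^2 = -(Gamma_xxx*(2)^2 + 2*Gamma_xxy*(2)*(-2) + Gamma_xyy*(-2)^2) = -13/10
d^2y/dtau^2 = -(Gamma_yxx*(2)^2 + 2*Gamma_yxy*(2)*(-2) + Gamma_yyy*(-2)^2) = -32/13

Answer: Gamma_xxx = 0, Gamma_xxy = 0, Gamma_xyy = 13/40, Gamma_yxx = 0, Gamma_yxy = -4/13, Gamma_yyy = 0; accelerations (d^2x/dtau^2, d^2y/dtau^2) = (-13/10, -32/13)


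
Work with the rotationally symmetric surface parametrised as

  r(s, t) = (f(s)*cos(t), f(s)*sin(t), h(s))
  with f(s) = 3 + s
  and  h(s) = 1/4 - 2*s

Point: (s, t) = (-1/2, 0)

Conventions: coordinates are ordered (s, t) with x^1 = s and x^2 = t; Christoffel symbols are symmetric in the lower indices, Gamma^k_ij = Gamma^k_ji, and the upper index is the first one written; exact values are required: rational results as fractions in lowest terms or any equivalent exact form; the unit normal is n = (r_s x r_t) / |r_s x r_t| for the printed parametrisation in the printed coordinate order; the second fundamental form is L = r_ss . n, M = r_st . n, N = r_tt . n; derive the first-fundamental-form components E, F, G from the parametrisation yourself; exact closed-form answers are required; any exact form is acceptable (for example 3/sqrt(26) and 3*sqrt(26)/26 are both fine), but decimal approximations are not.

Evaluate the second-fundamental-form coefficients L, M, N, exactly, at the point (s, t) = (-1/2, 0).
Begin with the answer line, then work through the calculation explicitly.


Answer: L = 0, M = 0, N = -sqrt(5)

f = 5/2, f' = 1, f'' = 0, h' = -2, h'' = 0
E = 5, F = 0, G = 25/4; answer radicand W^2 = 5
unnormalised second-form numerators: l = 0, m = 0, n = -5; L = l/sqrt(5), and similarly M = m/sqrt(W^2), N = n/sqrt(W^2)


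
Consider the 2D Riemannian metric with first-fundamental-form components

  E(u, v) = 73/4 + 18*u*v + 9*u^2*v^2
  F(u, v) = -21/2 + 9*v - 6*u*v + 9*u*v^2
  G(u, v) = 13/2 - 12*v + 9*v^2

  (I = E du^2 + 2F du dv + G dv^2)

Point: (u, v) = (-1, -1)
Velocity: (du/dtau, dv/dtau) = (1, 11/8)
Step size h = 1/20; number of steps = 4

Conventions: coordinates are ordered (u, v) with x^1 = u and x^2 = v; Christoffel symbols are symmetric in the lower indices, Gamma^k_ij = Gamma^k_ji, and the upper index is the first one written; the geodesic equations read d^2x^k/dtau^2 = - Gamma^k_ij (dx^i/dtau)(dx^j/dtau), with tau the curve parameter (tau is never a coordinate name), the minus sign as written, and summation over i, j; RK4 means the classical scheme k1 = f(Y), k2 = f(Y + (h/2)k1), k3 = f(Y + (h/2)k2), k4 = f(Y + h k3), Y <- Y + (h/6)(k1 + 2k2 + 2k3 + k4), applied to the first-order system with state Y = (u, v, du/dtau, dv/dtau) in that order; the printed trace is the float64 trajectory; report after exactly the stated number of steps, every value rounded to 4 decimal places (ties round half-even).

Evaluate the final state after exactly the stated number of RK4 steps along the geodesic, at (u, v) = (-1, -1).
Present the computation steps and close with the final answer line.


f(Y) = (du/dtau, dv/dtau, -Gamma^u_ij Y'^i Y'^j, -Gamma^v_ij Y'^i Y'^j) with the Gammas evaluated at the stage position; h = 0.050000; intermediate values shown to 6 dp
step 0: u = -1.0000, v = -1.0000, du/dtau = 1.0000, dv/dtau = 1.3750
step 1:
  k1: at (u, v) = (-1.000000, -1.000000), (du/dtau, dv/dtau) = (1.000000, 1.375000); Gamma_uuu = 11.889145, Gamma_uuv = -9.145497, Gamma_uvv = 7.205543, Gamma_vuu = 16.115473, Gamma_vuv = -11.473441, Gamma_vvv = 8.494226; k1 = (1.000000, 1.375000, -0.362009, -0.622907)
  k2: at (u, v) = (-0.975000, -0.965625), (du/dtau, dv/dtau) = (0.990950, 1.359427); Gamma_uuu = 11.064831, Gamma_uuv = -8.543816, Gamma_uvv = 6.758462, Gamma_vuu = 14.977719, Gamma_vuv = -10.654728, Gamma_vvv = 7.873474; k2 = (0.990950, 1.359427, -0.336221, -0.551873)
  k3: at (u, v) = (-0.975226, -0.966014), (du/dtau, dv/dtau) = (0.991594, 1.361203); Gamma_uuu = 11.072104, Gamma_uuv = -8.549250, Gamma_uvv = 6.762629, Gamma_vuu = 14.987525, Gamma_vuv = -10.661932, Gamma_vvv = 7.879116; k3 = (0.991594, 1.361203, -0.338156, -0.553507)
  k4: at (u, v) = (-0.950420, -0.931940), (du/dtau, dv/dtau) = (0.983092, 1.347325); Gamma_uuu = 10.319754, Gamma_uuv = -7.993655, Gamma_uvv = 6.342849, Gamma_vuu = 13.959350, Gamma_vuv = -9.915603, Gamma_vvv = 7.303669; k4 = (0.983092, 1.347325, -0.311904, -0.482217)
  Y <- Y + (h/6)(k1 + 2k2 + 2k3 + k4): u = -0.9504, v = -0.9320, du/dtau = 0.9831, dv/dtau = 1.3474
step 2:
  k1: at (u, v) = (-0.950432, -0.931970), (du/dtau, dv/dtau) = (0.983144, 1.347368); Gamma_uuu = 10.320107, Gamma_uuv = -7.993934, Gamma_uvv = 6.343079, Gamma_vuu = 13.959796, Gamma_vuv = -9.915949, Gamma_vvv = 7.303964; k1 = (0.983144, 1.347368, -0.311917, -0.482311)
  k2: at (u, v) = (-0.925853, -0.898286), (du/dtau, dv/dtau) = (0.975347, 1.335310); Gamma_uuu = 9.634836, Gamma_uuv = -7.482020, Gamma_uvv = 5.949699, Gamma_vuu = 13.032327, Gamma_vuv = -9.237081, Gamma_vvv = 6.771418; k2 = (0.975347, 1.335310, -0.285239, -0.410897)
  k3: at (u, v) = (-0.926048, -0.898587), (du/dtau, dv/dtau) = (0.976013, 1.337095); Gamma_uuu = 9.640075, Gamma_uuv = -7.485996, Gamma_uvv = 5.952822, Gamma_vuu = 13.039306, Gamma_vuv = -9.242259, Gamma_vvv = 6.775577; k3 = (0.976013, 1.337095, -0.286962, -0.412090)
  k4: at (u, v) = (-0.901631, -0.865115), (du/dtau, dv/dtau) = (0.968796, 1.326763); Gamma_uuu = 9.013701, Gamma_uuv = -7.012679, Gamma_uvv = 5.582738, Gamma_vuu = 12.199699, Gamma_vuv = -8.622682, Gamma_vvv = 6.280720; k4 = (0.968796, 1.326763, -0.259573, -0.339624)
  Y <- Y + (h/6)(k1 + 2k2 + 2k3 + k4): u = -0.9016, v = -0.8651, du/dtau = 0.9688, dv/dtau = 1.3268
step 3:
  k1: at (u, v) = (-0.901643, -0.865146), (du/dtau, dv/dtau) = (0.968845, 1.326802); Gamma_uuu = 9.013998, Gamma_uuv = -7.012920, Gamma_uvv = 5.582946, Gamma_vuu = 12.200065, Gamma_vuv = -8.622972, Gamma_vvv = 6.280980; k1 = (0.968845, 1.326802, -0.259587, -0.339712)
  k2: at (u, v) = (-0.877422, -0.831976), (du/dtau, dv/dtau) = (0.962356, 1.318309); Gamma_uuu = 8.442646, Gamma_uuv = -6.576258, Gamma_uvv = 5.235432, Gamma_vuu = 11.441444, Gamma_vuv = -8.058785, Gamma_vvv = 5.821863; k2 = (0.962356, 1.318309, -0.231473, -0.266214)
  k3: at (u, v) = (-0.877584, -0.832188), (du/dtau, dv/dtau) = (0.963059, 1.320146); Gamma_uuu = 8.446315, Gamma_uuv = -6.579066, Gamma_uvv = 5.237676, Gamma_vuu = 11.446313, Gamma_vuv = -8.062407, Gamma_vvv = 5.824821; k3 = (0.963059, 1.320146, -0.232990, -0.266929)
  k4: at (u, v) = (-0.853490, -0.799138), (du/dtau, dv/dtau) = (0.957196, 1.313455); Gamma_uuu = 7.923435, Gamma_uuv = -6.174862, Gamma_uvv = 4.910058, Gamma_vuu = 10.758689, Gamma_vuv = -7.547088, Gamma_vvv = 5.397092; k4 = (0.957196, 1.313455, -0.203806, -0.191332)
  Y <- Y + (h/6)(k1 + 2k2 + 2k3 + k4): u = -0.8535, v = -0.7992, du/dtau = 0.9572, dv/dtau = 1.3135
step 4:
  k1: at (u, v) = (-0.853502, -0.799169), (du/dtau, dv/dtau) = (0.957243, 1.313491); Gamma_uuu = 7.923689, Gamma_uuv = -6.175076, Gamma_uvv = 4.910250, Gamma_vuu = 10.758992, Gamma_vuv = -7.547334, Gamma_vvv = 5.397326; k1 = (0.957243, 1.313491, -0.203822, -0.191418)
  k2: at (u, v) = (-0.829571, -0.766332), (du/dtau, dv/dtau) = (0.952147, 1.308705); Gamma_uuu = 7.446226, Gamma_uuv = -5.801780, Gamma_uvv = 4.601966, Gamma_vuu = 10.137051, Gamma_vuv = -7.077808, Gamma_vvv = 4.999422; k2 = (0.952147, 1.308705, -0.173497, -0.113618)
  k3: at (u, v) = (-0.829699, -0.766452), (du/dtau, dv/dtau) = (0.952905, 1.310650); Gamma_uuu = 7.448688, Gamma_uuv = -5.803654, Gamma_uvv = 4.603457, Gamma_vuu = 10.140363, Gamma_vuv = -7.080242, Gamma_vvv = 5.001399; k3 = (0.952905, 1.310650, -0.174796, -0.113771)
  k4: at (u, v) = (-0.805857, -0.733637), (du/dtau, dv/dtau) = (0.948503, 1.307802); Gamma_uuu = 7.011392, Gamma_uuv = -5.457794, Gamma_uvv = 4.312181, Gamma_vuu = 9.576350, Gamma_vuv = -6.651308, Gamma_vvv = 4.629653; k4 = (0.948503, 1.307802, -0.142891, -0.032464)
  Y <- Y + (h/6)(k1 + 2k2 + 2k3 + k4): u = -0.8059, v = -0.7337, du/dtau = 0.9485, dv/dtau = 1.3078

Answer: u = -0.8059, v = -0.7337, du/dtau = 0.9485, dv/dtau = 1.3078


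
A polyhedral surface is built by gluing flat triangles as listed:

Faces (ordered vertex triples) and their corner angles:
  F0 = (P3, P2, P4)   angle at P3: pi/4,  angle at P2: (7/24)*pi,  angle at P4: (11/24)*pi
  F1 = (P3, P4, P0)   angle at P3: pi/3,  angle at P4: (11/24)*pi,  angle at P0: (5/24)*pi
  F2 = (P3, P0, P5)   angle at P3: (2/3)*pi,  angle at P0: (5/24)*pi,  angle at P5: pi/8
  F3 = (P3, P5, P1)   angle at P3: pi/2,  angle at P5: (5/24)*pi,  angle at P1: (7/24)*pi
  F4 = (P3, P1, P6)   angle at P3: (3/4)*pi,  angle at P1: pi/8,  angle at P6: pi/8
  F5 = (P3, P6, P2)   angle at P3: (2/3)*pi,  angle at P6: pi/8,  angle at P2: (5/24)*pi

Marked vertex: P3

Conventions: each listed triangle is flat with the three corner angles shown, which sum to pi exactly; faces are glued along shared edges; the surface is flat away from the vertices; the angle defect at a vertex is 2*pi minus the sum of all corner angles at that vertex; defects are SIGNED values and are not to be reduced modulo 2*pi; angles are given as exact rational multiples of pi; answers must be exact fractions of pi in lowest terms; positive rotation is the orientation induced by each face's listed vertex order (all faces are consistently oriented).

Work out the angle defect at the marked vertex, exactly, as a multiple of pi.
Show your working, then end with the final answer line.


Sum of corner angles at P3: (19/6)*pi
defect = 2*pi - (19/6)*pi

Answer: defect(P3) = (-7/6)*pi


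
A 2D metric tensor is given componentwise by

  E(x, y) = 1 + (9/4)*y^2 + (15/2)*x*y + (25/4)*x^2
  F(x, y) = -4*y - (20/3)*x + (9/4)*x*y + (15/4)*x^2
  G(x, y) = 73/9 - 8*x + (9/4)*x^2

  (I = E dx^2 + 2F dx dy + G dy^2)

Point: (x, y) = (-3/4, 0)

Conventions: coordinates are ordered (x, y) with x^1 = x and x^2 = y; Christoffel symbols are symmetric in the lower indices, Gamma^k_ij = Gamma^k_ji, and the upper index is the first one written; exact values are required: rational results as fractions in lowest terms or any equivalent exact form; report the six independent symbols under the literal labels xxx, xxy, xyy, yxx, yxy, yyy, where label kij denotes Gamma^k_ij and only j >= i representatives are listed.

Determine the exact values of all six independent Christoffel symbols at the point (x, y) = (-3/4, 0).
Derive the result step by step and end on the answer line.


E = 289/64, F = 455/64, G = 8857/576 at the point
E_x = -75/8, E_y = -45/8, F_x = -295/24, F_y = -91/16, G_x = -91/8, G_y = 0
EG - F^2 = 5441/288;  g^inv = (288/5441) * [[8857/576, -455/64], [-455/64, 289/64]]
first-kind symbols [ij,l] = (1/2)(d_i g_jl + d_j g_il - d_l g_ij): [xx,x] = E_x/2 = -75/16, [xx,y] = F_x - E_y/2 = -455/48, [xy,x] = E_y/2 = -45/16, [xy,y] = G_x/2 = -91/16, [yy,x] = F_y - G_x/2 = 0, [yy,y] = G_y/2 = 0
Gamma^x_ij = (G*[ij,x] - F*[ij,y])/(EG - F^2), Gamma^y_ij = (E*[ij,y] - F*[ij,x])/(EG - F^2)

Answer: Gamma_xxx = -1350/5441, Gamma_xxy = -810/5441, Gamma_xyy = 0, Gamma_yxx = -2730/5441, Gamma_yxy = -1638/5441, Gamma_yyy = 0


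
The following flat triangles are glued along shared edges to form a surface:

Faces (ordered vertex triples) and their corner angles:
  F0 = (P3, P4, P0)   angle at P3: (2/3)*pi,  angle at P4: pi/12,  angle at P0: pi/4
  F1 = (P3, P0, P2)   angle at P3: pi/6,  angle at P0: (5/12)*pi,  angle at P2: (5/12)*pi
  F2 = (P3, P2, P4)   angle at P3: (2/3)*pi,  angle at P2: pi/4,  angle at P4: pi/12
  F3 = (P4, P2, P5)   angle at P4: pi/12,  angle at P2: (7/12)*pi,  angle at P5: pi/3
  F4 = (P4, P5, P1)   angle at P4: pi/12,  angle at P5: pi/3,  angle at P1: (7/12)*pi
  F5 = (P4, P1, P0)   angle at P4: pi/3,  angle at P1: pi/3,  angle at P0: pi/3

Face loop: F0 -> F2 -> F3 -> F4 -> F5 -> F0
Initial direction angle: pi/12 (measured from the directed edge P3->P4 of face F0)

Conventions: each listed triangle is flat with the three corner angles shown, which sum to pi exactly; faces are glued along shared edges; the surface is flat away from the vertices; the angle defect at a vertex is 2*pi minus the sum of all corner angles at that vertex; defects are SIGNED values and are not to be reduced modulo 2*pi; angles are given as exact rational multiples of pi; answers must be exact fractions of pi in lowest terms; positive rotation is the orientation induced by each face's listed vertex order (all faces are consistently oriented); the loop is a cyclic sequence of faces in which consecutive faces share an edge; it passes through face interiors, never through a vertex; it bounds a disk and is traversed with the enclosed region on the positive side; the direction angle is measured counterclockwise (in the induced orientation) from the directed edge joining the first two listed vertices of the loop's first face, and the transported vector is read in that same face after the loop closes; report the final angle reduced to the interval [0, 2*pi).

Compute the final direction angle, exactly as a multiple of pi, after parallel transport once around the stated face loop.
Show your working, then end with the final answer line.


enclosed vertex P4: corner angles sum to (2/3)*pi, defect = 2*pi - (2/3)*pi = (4/3)*pi
the rotation equals the total enclosed defect, so the final angle is initial + defects (mod 2*pi)
final angle = pi/12 + (4/3)*pi = (17/12)*pi (mod 2*pi)

Answer: final direction angle = (17/12)*pi


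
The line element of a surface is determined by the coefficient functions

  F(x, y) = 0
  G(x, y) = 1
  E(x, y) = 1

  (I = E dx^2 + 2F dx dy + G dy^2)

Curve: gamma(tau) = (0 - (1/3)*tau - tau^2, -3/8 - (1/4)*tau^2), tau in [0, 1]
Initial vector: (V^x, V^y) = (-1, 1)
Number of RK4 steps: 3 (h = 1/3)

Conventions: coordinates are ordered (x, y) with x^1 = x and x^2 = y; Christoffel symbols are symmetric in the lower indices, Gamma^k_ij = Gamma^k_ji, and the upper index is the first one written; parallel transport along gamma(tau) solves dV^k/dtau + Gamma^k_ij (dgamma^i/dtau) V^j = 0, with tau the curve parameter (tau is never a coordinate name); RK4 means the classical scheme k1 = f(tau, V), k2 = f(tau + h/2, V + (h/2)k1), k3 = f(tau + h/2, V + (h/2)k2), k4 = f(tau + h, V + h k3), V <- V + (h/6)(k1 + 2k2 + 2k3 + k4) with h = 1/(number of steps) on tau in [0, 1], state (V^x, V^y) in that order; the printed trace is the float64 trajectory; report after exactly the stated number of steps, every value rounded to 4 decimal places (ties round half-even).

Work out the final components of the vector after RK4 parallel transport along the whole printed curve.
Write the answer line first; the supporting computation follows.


Answer: V^x = -1.0000, V^y = 1.0000

gamma'(tau) = (-1/3 - 2*tau, -(1/2)*tau); f(tau, V)^k = -Gamma^k_ij(gamma(tau)) gamma'^i(tau) V^j; h = 1/3; intermediate values shown to 6 dp
curve data and Christoffel symbols at the stage parameters:
  tau = 0.000000: gamma = (0.000000, -0.375000), gamma' = (-0.333333, 0.000000); Gamma_xxx = 0.000000, Gamma_xxy = 0.000000, Gamma_xyy = 0.000000, Gamma_yxx = 0.000000, Gamma_yxy = 0.000000, Gamma_yyy = 0.000000
  tau = 0.166667: gamma = (-0.083333, -0.381944), gamma' = (-0.666667, -0.083333); Gamma_xxx = 0.000000, Gamma_xxy = 0.000000, Gamma_xyy = 0.000000, Gamma_yxx = 0.000000, Gamma_yxy = 0.000000, Gamma_yyy = 0.000000
  tau = 0.333333: gamma = (-0.222222, -0.402778), gamma' = (-1.000000, -0.166667); Gamma_xxx = 0.000000, Gamma_xxy = 0.000000, Gamma_xyy = 0.000000, Gamma_yxx = 0.000000, Gamma_yxy = 0.000000, Gamma_yyy = 0.000000
  tau = 0.500000: gamma = (-0.416667, -0.437500), gamma' = (-1.333333, -0.250000); Gamma_xxx = 0.000000, Gamma_xxy = 0.000000, Gamma_xyy = 0.000000, Gamma_yxx = 0.000000, Gamma_yxy = 0.000000, Gamma_yyy = 0.000000
  tau = 0.666667: gamma = (-0.666667, -0.486111), gamma' = (-1.666667, -0.333333); Gamma_xxx = 0.000000, Gamma_xxy = 0.000000, Gamma_xyy = 0.000000, Gamma_yxx = 0.000000, Gamma_yxy = 0.000000, Gamma_yyy = 0.000000
  tau = 0.833333: gamma = (-0.972222, -0.548611), gamma' = (-2.000000, -0.416667); Gamma_xxx = 0.000000, Gamma_xxy = 0.000000, Gamma_xyy = 0.000000, Gamma_yxx = 0.000000, Gamma_yxy = 0.000000, Gamma_yyy = 0.000000
  tau = 1.000000: gamma = (-1.333333, -0.625000), gamma' = (-2.333333, -0.500000); Gamma_xxx = 0.000000, Gamma_xxy = 0.000000, Gamma_xyy = 0.000000, Gamma_yxx = 0.000000, Gamma_yxy = 0.000000, Gamma_yyy = 0.000000
step 0: V^x = -1.0000, V^y = 1.0000
step 1: k1 = (0.000000, 0.000000), k2 = (0.000000, 0.000000), k3 = (0.000000, 0.000000), k4 = (0.000000, 0.000000); V <- V + (h/6)(k1 + 2k2 + 2k3 + k4): V^x = -1.0000, V^y = 1.0000
step 2: k1 = (0.000000, 0.000000), k2 = (0.000000, 0.000000), k3 = (0.000000, 0.000000), k4 = (0.000000, 0.000000); V <- V + (h/6)(k1 + 2k2 + 2k3 + k4): V^x = -1.0000, V^y = 1.0000
step 3: k1 = (0.000000, 0.000000), k2 = (0.000000, 0.000000), k3 = (0.000000, 0.000000), k4 = (0.000000, 0.000000); V <- V + (h/6)(k1 + 2k2 + 2k3 + k4): V^x = -1.0000, V^y = 1.0000
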